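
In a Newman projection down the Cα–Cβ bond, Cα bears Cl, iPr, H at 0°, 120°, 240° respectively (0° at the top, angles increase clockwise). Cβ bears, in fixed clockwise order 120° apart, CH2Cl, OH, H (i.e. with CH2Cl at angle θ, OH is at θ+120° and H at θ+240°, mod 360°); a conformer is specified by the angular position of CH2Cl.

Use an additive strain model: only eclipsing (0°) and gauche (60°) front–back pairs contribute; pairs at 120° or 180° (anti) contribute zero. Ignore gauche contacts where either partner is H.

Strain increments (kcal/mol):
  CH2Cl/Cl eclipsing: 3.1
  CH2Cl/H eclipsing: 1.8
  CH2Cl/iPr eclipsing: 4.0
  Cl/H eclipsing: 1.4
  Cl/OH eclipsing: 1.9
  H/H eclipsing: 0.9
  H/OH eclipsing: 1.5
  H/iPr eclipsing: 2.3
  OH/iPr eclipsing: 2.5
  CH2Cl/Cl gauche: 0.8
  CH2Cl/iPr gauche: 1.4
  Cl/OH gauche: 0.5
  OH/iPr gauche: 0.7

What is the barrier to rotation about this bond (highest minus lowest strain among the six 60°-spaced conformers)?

CH2Cl at 0° is eclipsed. Cl at 0° is eclipsed with CH2Cl at 0° (3.1); iPr at 120° is eclipsed with OH at 120° (2.5); H at 240° is eclipsed with H at 240° (0.9). Total 6.5 kcal/mol.
CH2Cl at 60° is staggered. Cl at 0° is gauche with CH2Cl at 60° (0.8); iPr at 120° is gauche with CH2Cl at 60° (1.4); iPr at 120° is gauche with OH at 180° (0.7). Total 2.9 kcal/mol.
CH2Cl at 120° is eclipsed. Cl at 0° is eclipsed with H at 0° (1.4); iPr at 120° is eclipsed with CH2Cl at 120° (4.0); H at 240° is eclipsed with OH at 240° (1.5). Total 6.9 kcal/mol.
CH2Cl at 180° is staggered. Cl at 0° is gauche with OH at 300° (0.5); iPr at 120° is gauche with CH2Cl at 180° (1.4). Total 1.9 kcal/mol.
CH2Cl at 240° is eclipsed. Cl at 0° is eclipsed with OH at 0° (1.9); iPr at 120° is eclipsed with H at 120° (2.3); H at 240° is eclipsed with CH2Cl at 240° (1.8). Total 6.0 kcal/mol.
CH2Cl at 300° is staggered. Cl at 0° is gauche with CH2Cl at 300° (0.8); Cl at 0° is gauche with OH at 60° (0.5); iPr at 120° is gauche with OH at 60° (0.7). Total 2.0 kcal/mol.
Max at 120° (6.9 kcal/mol), min at 180° (1.9 kcal/mol); barrier = 5.0 kcal/mol.

5.0 kcal/mol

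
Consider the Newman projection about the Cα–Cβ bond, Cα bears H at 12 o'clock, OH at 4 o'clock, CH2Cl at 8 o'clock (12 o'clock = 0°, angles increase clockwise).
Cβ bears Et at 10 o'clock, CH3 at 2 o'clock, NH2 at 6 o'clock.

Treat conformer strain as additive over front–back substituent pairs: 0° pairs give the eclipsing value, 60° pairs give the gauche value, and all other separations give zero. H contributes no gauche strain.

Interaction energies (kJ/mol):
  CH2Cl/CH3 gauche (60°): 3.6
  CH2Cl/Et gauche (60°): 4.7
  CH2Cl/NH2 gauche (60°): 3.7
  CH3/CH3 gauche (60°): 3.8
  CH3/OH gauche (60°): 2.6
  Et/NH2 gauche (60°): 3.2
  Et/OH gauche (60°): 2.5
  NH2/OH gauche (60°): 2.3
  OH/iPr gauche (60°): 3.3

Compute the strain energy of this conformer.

This conformer (staggered): OH–CH3 gauche, OH–NH2 gauche, CH2Cl–Et gauche, CH2Cl–NH2 gauche; 2.6 + 2.3 + 4.7 + 3.7 = 13.3 kJ/mol.

13.3 kJ/mol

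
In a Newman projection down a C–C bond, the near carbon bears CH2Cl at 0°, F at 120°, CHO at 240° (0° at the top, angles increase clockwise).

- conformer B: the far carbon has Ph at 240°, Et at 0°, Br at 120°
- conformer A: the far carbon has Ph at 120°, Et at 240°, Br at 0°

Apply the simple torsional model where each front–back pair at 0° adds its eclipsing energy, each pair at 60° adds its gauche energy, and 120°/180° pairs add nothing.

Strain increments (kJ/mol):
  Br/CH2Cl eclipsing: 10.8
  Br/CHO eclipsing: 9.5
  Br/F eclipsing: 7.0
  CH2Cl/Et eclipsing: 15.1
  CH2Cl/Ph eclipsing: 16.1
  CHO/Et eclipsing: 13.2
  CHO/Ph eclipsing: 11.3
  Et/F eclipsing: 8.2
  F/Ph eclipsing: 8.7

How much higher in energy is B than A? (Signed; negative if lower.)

B is eclipsed. CH2Cl at 0° is eclipsed with Et at 0° (15.1); F at 120° is eclipsed with Br at 120° (7.0); CHO at 240° is eclipsed with Ph at 240° (11.3). Total 33.4 kJ/mol.
A is eclipsed. CH2Cl at 0° is eclipsed with Br at 0° (10.8); F at 120° is eclipsed with Ph at 120° (8.7); CHO at 240° is eclipsed with Et at 240° (13.2). Total 32.7 kJ/mol.
E(B) − E(A) = 33.4 − 32.7 = +0.7 kJ/mol.

+0.7 kJ/mol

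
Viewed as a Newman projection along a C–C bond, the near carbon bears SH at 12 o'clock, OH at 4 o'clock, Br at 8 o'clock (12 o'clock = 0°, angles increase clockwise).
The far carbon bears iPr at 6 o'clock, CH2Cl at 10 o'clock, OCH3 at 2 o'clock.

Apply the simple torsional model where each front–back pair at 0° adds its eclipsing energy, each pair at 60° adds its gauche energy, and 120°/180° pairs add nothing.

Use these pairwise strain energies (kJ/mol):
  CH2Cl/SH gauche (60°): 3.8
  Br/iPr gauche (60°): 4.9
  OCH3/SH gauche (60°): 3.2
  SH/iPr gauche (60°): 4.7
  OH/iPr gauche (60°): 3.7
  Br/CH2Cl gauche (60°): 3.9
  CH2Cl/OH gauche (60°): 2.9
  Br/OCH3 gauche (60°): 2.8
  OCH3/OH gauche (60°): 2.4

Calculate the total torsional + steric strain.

21.9 kJ/mol

This conformer (staggered): SH(0°)/CH2Cl(300°) gauche 3.8; SH(0°)/OCH3(60°) gauche 3.2; OH(120°)/iPr(180°) gauche 3.7; OH(120°)/OCH3(60°) gauche 2.4; Br(240°)/iPr(180°) gauche 4.9; Br(240°)/CH2Cl(300°) gauche 3.9 → 21.9 kJ/mol.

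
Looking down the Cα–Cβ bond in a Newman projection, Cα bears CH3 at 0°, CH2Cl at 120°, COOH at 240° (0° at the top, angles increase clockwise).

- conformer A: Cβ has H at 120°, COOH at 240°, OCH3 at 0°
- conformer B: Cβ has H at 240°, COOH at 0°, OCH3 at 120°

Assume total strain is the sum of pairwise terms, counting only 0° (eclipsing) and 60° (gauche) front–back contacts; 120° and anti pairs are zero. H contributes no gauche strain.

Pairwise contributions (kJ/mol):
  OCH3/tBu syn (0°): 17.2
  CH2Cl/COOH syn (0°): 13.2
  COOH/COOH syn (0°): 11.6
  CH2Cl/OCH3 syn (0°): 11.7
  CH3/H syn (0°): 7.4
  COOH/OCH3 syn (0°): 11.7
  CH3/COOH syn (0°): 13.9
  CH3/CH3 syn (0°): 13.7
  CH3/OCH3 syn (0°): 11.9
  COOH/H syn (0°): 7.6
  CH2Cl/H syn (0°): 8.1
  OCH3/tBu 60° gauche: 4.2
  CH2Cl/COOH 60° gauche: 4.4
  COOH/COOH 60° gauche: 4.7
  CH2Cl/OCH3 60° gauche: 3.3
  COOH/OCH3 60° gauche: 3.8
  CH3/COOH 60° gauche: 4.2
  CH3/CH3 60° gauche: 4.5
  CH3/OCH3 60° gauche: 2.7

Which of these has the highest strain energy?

B

A (eclipsed): CH3–OCH3 eclipsed, CH2Cl–H eclipsed, COOH–COOH eclipsed; 11.9 + 8.1 + 11.6 = 31.6 kJ/mol.
B (eclipsed): CH3–COOH eclipsed, CH2Cl–OCH3 eclipsed, COOH–H eclipsed; 13.9 + 11.7 + 7.6 = 33.2 kJ/mol.
B has the highest total (33.2 kJ/mol).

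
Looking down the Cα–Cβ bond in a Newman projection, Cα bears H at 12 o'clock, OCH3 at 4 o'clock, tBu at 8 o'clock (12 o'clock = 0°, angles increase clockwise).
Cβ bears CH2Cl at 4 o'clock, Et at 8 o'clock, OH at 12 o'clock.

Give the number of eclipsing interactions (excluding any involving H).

2

Non-H eclipsing pairs: OCH3(120°)/CH2Cl(120°); tBu(240°)/Et(240°) — 2 interactions.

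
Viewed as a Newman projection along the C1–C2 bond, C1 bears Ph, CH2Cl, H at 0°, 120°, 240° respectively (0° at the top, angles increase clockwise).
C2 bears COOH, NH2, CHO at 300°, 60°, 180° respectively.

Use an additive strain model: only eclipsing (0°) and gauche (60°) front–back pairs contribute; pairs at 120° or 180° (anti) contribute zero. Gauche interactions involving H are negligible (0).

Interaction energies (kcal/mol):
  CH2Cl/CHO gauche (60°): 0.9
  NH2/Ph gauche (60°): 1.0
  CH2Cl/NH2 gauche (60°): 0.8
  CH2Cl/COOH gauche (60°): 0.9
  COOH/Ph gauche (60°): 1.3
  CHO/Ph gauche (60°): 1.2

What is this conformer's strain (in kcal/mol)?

4.0 kcal/mol

This conformer (staggered): Ph–COOH gauche, Ph–NH2 gauche, CH2Cl–NH2 gauche, CH2Cl–CHO gauche; 1.3 + 1.0 + 0.8 + 0.9 = 4.0 kcal/mol.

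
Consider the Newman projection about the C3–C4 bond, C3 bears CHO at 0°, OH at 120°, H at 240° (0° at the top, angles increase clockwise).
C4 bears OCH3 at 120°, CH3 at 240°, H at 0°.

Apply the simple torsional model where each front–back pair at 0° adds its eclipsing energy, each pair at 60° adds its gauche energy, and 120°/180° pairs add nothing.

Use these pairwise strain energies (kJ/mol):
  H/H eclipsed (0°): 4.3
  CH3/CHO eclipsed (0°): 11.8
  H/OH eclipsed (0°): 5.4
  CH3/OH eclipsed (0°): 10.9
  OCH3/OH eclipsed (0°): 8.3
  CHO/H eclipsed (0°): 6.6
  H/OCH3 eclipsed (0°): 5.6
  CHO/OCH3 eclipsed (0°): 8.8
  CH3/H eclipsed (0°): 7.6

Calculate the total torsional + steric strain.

22.5 kJ/mol

This conformer (eclipsed): CHO–H eclipsed, OH–OCH3 eclipsed, H–CH3 eclipsed; 6.6 + 8.3 + 7.6 = 22.5 kJ/mol.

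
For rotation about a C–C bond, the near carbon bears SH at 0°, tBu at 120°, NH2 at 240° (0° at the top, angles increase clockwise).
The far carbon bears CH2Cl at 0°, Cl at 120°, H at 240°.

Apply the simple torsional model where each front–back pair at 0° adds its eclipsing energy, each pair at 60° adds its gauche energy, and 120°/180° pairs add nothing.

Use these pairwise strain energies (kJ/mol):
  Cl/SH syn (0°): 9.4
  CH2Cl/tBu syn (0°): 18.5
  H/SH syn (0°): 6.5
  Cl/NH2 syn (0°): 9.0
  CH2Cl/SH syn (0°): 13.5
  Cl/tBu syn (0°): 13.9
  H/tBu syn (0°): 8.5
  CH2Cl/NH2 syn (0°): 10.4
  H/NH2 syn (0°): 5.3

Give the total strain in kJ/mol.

32.7 kJ/mol

This conformer (eclipsed): SH(0°)/CH2Cl(0°) eclipsed 13.5; tBu(120°)/Cl(120°) eclipsed 13.9; NH2(240°)/H(240°) eclipsed 5.3 → 32.7 kJ/mol.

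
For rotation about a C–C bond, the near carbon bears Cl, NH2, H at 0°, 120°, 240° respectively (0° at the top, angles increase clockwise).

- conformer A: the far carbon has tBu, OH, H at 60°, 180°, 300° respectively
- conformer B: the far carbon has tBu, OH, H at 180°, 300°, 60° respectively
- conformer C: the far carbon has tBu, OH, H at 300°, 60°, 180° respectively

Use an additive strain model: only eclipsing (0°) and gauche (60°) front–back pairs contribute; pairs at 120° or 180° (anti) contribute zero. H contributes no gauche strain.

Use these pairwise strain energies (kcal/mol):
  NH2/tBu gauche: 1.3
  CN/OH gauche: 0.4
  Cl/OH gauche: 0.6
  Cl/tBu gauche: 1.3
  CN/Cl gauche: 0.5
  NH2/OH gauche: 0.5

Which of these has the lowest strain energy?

A is staggered. Cl at 0° is gauche with tBu at 60° (1.3); NH2 at 120° is gauche with tBu at 60° (1.3); NH2 at 120° is gauche with OH at 180° (0.5). Total 3.1 kcal/mol.
B is staggered. Cl at 0° is gauche with OH at 300° (0.6); NH2 at 120° is gauche with tBu at 180° (1.3). Total 1.9 kcal/mol.
C is staggered. Cl at 0° is gauche with tBu at 300° (1.3); Cl at 0° is gauche with OH at 60° (0.6); NH2 at 120° is gauche with OH at 60° (0.5). Total 2.4 kcal/mol.
B has the lowest total (1.9 kcal/mol).

B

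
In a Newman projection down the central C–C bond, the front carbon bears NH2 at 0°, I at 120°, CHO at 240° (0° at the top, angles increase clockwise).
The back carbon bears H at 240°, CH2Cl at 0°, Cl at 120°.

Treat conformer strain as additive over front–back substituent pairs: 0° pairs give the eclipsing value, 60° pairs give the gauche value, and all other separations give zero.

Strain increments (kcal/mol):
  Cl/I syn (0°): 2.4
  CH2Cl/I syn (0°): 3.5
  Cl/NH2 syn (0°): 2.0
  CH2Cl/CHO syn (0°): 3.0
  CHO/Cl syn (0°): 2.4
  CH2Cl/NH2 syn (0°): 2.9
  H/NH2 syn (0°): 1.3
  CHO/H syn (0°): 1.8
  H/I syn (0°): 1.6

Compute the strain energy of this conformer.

This conformer (eclipsed): NH2(0°)/CH2Cl(0°) eclipsed 2.9; I(120°)/Cl(120°) eclipsed 2.4; CHO(240°)/H(240°) eclipsed 1.8 → 7.1 kcal/mol.

7.1 kcal/mol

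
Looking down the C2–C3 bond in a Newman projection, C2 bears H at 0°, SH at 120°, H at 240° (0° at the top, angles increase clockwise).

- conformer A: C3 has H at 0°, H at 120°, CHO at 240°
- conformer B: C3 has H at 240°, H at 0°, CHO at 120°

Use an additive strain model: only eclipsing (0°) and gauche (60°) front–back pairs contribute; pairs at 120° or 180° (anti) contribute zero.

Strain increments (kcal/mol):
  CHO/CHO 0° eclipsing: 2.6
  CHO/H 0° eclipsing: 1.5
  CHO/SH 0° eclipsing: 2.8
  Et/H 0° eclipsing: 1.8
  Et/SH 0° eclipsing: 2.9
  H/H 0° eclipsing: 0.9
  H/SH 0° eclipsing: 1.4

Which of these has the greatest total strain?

B

A is eclipsed. H at 0° is eclipsed with H at 0° (0.9); SH at 120° is eclipsed with H at 120° (1.4); H at 240° is eclipsed with CHO at 240° (1.5). Total 3.8 kcal/mol.
B is eclipsed. H at 0° is eclipsed with H at 0° (0.9); SH at 120° is eclipsed with CHO at 120° (2.8); H at 240° is eclipsed with H at 240° (0.9). Total 4.6 kcal/mol.
B has the highest total (4.6 kcal/mol).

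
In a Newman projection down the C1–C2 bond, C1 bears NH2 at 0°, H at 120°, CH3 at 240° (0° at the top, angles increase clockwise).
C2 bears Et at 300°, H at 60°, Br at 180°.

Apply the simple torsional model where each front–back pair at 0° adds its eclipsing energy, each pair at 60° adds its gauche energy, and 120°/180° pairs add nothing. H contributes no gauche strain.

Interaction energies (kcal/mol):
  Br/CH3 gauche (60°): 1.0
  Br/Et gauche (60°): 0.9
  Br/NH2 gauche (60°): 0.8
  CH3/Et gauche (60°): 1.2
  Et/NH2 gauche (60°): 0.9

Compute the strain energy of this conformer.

This conformer is staggered. NH2 at 0° is gauche with Et at 300° (0.9); CH3 at 240° is gauche with Et at 300° (1.2); CH3 at 240° is gauche with Br at 180° (1.0). Total 3.1 kcal/mol.

3.1 kcal/mol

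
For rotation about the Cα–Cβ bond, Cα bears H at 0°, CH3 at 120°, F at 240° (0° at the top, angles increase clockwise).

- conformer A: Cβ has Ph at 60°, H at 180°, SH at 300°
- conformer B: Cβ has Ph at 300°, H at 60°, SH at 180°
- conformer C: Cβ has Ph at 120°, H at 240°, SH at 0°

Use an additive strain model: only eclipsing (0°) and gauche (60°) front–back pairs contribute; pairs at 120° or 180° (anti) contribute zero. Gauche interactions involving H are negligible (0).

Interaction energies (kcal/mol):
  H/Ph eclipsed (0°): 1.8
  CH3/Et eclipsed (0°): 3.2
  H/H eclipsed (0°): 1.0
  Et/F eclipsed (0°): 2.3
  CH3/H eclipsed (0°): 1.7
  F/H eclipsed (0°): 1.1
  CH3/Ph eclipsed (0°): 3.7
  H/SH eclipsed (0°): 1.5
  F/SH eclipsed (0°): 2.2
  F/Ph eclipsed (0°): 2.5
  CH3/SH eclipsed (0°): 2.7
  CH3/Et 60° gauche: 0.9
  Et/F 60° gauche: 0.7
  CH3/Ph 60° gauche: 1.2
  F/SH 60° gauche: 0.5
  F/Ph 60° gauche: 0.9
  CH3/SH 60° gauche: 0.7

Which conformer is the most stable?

A (staggered): CH3–Ph gauche, F–SH gauche; 1.2 + 0.5 = 1.7 kcal/mol.
B (staggered): CH3–SH gauche, F–Ph gauche, F–SH gauche; 0.7 + 0.9 + 0.5 = 2.1 kcal/mol.
C (eclipsed): H–SH eclipsed, CH3–Ph eclipsed, F–H eclipsed; 1.5 + 3.7 + 1.1 = 6.3 kcal/mol.
A has the lowest total (1.7 kcal/mol).

A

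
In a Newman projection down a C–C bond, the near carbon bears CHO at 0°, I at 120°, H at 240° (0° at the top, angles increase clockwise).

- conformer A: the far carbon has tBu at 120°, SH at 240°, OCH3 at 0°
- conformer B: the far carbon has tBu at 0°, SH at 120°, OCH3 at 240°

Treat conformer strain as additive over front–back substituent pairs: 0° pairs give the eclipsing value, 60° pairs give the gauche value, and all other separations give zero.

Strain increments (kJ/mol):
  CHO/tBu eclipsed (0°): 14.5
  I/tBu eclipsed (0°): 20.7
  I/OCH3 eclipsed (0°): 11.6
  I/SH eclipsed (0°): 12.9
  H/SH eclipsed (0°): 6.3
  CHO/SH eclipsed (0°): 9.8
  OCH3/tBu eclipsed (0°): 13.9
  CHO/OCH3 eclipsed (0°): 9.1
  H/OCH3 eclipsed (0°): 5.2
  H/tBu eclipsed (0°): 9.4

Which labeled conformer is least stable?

A (eclipsed): CHO(0°)/OCH3(0°) eclipsed 9.1; I(120°)/tBu(120°) eclipsed 20.7; H(240°)/SH(240°) eclipsed 6.3 → 36.1 kJ/mol.
B (eclipsed): CHO(0°)/tBu(0°) eclipsed 14.5; I(120°)/SH(120°) eclipsed 12.9; H(240°)/OCH3(240°) eclipsed 5.2 → 32.6 kJ/mol.
A has the highest total (36.1 kJ/mol).

A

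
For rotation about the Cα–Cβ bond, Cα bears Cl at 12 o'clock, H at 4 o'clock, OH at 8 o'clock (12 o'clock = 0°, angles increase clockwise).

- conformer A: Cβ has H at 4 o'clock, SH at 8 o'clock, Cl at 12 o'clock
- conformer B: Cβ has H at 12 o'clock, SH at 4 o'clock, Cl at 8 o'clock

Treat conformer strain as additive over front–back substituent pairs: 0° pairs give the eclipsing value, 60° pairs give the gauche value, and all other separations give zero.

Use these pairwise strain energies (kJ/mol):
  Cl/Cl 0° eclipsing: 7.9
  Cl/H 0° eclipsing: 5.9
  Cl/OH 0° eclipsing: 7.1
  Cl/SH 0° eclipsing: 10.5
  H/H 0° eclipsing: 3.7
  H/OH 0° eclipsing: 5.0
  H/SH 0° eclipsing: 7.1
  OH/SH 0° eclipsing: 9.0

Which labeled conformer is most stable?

A (eclipsed): Cl(0°)/Cl(0°) eclipsed 7.9; H(120°)/H(120°) eclipsed 3.7; OH(240°)/SH(240°) eclipsed 9.0 → 20.6 kJ/mol.
B (eclipsed): Cl(0°)/H(0°) eclipsed 5.9; H(120°)/SH(120°) eclipsed 7.1; OH(240°)/Cl(240°) eclipsed 7.1 → 20.1 kJ/mol.
B has the lowest total (20.1 kJ/mol).

B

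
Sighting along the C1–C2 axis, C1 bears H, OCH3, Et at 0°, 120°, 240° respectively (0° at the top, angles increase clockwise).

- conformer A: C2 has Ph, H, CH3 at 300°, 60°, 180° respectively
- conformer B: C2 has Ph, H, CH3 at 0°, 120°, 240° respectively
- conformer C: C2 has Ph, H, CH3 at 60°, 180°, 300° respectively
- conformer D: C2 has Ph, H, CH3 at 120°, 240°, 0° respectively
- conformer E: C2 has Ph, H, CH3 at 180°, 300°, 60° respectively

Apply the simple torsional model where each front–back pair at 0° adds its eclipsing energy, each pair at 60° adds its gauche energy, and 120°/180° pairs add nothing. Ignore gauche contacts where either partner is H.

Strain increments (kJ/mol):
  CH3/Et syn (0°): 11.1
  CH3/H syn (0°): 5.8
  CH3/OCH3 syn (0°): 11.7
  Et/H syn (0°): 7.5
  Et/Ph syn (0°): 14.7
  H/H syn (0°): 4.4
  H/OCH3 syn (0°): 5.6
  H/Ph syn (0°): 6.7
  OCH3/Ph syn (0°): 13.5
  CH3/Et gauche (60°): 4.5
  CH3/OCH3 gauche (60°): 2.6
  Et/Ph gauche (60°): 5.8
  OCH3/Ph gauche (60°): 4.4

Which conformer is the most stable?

C

A (staggered): OCH3–CH3 gauche, Et–Ph gauche, Et–CH3 gauche; 2.6 + 5.8 + 4.5 = 12.9 kJ/mol.
B (eclipsed): H–Ph eclipsed, OCH3–H eclipsed, Et–CH3 eclipsed; 6.7 + 5.6 + 11.1 = 23.4 kJ/mol.
C (staggered): OCH3–Ph gauche, Et–CH3 gauche; 4.4 + 4.5 = 8.9 kJ/mol.
D (eclipsed): H–CH3 eclipsed, OCH3–Ph eclipsed, Et–H eclipsed; 5.8 + 13.5 + 7.5 = 26.8 kJ/mol.
E (staggered): OCH3–Ph gauche, OCH3–CH3 gauche, Et–Ph gauche; 4.4 + 2.6 + 5.8 = 12.8 kJ/mol.
C has the lowest total (8.9 kJ/mol).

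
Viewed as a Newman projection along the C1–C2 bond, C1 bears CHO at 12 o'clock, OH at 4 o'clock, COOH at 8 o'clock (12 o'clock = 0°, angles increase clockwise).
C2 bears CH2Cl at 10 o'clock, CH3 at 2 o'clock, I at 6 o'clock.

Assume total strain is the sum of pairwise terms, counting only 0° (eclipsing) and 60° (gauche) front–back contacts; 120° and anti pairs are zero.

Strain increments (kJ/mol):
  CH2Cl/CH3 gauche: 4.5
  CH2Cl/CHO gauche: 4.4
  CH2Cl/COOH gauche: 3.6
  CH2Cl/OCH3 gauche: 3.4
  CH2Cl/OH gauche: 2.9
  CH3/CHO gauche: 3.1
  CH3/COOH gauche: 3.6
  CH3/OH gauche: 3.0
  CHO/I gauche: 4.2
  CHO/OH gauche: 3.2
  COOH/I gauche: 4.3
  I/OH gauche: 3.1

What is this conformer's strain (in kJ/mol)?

This conformer is staggered. CHO at 0° is gauche with CH2Cl at 300° (4.4); CHO at 0° is gauche with CH3 at 60° (3.1); OH at 120° is gauche with CH3 at 60° (3.0); OH at 120° is gauche with I at 180° (3.1); COOH at 240° is gauche with CH2Cl at 300° (3.6); COOH at 240° is gauche with I at 180° (4.3). Total 21.5 kJ/mol.

21.5 kJ/mol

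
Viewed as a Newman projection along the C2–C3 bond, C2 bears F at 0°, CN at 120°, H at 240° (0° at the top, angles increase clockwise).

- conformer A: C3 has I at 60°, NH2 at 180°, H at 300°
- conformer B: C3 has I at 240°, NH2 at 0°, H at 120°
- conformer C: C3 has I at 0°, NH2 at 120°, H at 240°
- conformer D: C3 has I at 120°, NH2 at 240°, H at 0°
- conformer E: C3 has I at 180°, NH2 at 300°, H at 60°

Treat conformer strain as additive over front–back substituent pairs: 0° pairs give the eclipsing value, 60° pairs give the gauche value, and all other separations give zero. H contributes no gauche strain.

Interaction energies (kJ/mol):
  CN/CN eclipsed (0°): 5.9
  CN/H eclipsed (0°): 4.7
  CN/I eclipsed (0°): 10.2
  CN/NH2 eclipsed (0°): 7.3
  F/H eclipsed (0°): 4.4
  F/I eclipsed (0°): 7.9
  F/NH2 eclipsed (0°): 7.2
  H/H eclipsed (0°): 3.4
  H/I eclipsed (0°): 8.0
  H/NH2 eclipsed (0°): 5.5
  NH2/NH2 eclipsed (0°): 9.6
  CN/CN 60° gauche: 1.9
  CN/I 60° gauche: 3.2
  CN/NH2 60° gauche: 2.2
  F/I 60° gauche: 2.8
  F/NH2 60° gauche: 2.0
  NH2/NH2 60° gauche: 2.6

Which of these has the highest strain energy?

D

A (staggered): F(0°)/I(60°) gauche 2.8; CN(120°)/I(60°) gauche 3.2; CN(120°)/NH2(180°) gauche 2.2 → 8.2 kJ/mol.
B (eclipsed): F(0°)/NH2(0°) eclipsed 7.2; CN(120°)/H(120°) eclipsed 4.7; H(240°)/I(240°) eclipsed 8.0 → 19.9 kJ/mol.
C (eclipsed): F(0°)/I(0°) eclipsed 7.9; CN(120°)/NH2(120°) eclipsed 7.3; H(240°)/H(240°) eclipsed 3.4 → 18.6 kJ/mol.
D (eclipsed): F(0°)/H(0°) eclipsed 4.4; CN(120°)/I(120°) eclipsed 10.2; H(240°)/NH2(240°) eclipsed 5.5 → 20.1 kJ/mol.
E (staggered): F(0°)/NH2(300°) gauche 2.0; CN(120°)/I(180°) gauche 3.2 → 5.2 kJ/mol.
D has the highest total (20.1 kJ/mol).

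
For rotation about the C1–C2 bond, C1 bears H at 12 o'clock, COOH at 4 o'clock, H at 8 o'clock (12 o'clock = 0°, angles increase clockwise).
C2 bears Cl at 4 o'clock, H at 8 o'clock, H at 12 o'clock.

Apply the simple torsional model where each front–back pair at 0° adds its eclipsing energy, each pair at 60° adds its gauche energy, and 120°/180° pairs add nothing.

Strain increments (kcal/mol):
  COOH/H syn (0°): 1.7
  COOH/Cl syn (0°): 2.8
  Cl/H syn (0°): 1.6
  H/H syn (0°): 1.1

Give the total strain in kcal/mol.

This conformer (eclipsed): H(0°)/H(0°) eclipsed 1.1; COOH(120°)/Cl(120°) eclipsed 2.8; H(240°)/H(240°) eclipsed 1.1 → 5.0 kcal/mol.

5.0 kcal/mol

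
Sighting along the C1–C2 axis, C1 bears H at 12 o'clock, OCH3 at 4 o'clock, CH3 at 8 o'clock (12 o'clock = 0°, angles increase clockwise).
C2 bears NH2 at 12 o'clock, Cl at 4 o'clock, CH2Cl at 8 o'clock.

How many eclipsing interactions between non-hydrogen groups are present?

2

Non-H eclipsing pairs: OCH3(120°)/Cl(120°); CH3(240°)/CH2Cl(240°) — 2 interactions.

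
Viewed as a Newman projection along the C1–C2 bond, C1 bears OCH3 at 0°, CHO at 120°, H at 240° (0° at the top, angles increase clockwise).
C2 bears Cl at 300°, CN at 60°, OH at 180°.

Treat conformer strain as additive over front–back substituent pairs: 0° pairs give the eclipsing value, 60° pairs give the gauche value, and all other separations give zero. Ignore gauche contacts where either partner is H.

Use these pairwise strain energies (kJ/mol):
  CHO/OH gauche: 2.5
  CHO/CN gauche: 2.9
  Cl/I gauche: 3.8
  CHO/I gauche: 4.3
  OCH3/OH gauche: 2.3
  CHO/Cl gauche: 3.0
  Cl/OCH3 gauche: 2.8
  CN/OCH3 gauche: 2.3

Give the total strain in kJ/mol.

10.5 kJ/mol

This conformer is staggered. OCH3 at 0° is gauche with Cl at 300° (2.8); OCH3 at 0° is gauche with CN at 60° (2.3); CHO at 120° is gauche with CN at 60° (2.9); CHO at 120° is gauche with OH at 180° (2.5). Total 10.5 kJ/mol.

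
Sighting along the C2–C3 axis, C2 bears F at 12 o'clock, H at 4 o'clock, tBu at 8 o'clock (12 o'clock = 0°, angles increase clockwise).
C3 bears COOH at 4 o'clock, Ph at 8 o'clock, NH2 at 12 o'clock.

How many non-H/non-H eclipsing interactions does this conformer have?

2

Non-H eclipsing pairs: F(0°)/NH2(0°); tBu(240°)/Ph(240°) — 2 interactions.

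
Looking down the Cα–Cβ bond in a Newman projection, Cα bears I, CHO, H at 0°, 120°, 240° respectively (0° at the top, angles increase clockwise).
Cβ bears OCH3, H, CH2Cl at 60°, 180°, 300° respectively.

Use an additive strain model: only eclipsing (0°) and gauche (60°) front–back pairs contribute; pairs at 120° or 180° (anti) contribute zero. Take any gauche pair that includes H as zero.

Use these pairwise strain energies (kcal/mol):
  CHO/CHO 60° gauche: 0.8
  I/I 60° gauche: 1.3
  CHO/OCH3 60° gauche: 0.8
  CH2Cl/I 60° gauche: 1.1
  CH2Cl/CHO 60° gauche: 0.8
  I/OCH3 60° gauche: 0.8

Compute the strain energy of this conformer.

2.7 kcal/mol

This conformer (staggered): I(0°)/OCH3(60°) gauche 0.8; I(0°)/CH2Cl(300°) gauche 1.1; CHO(120°)/OCH3(60°) gauche 0.8 → 2.7 kcal/mol.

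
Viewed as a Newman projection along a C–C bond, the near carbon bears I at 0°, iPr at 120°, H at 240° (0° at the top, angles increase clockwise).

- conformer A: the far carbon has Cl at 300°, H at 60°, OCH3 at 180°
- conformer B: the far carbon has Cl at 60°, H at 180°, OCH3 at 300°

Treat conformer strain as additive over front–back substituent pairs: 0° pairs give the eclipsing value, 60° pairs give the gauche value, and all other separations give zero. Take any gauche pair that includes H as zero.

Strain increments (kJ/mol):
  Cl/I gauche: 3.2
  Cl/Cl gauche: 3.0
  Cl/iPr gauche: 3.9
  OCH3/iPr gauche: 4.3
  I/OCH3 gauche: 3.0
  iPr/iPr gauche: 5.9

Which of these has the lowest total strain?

A

A is staggered. I at 0° is gauche with Cl at 300° (3.2); iPr at 120° is gauche with OCH3 at 180° (4.3). Total 7.5 kJ/mol.
B is staggered. I at 0° is gauche with Cl at 60° (3.2); I at 0° is gauche with OCH3 at 300° (3.0); iPr at 120° is gauche with Cl at 60° (3.9). Total 10.1 kJ/mol.
A has the lowest total (7.5 kJ/mol).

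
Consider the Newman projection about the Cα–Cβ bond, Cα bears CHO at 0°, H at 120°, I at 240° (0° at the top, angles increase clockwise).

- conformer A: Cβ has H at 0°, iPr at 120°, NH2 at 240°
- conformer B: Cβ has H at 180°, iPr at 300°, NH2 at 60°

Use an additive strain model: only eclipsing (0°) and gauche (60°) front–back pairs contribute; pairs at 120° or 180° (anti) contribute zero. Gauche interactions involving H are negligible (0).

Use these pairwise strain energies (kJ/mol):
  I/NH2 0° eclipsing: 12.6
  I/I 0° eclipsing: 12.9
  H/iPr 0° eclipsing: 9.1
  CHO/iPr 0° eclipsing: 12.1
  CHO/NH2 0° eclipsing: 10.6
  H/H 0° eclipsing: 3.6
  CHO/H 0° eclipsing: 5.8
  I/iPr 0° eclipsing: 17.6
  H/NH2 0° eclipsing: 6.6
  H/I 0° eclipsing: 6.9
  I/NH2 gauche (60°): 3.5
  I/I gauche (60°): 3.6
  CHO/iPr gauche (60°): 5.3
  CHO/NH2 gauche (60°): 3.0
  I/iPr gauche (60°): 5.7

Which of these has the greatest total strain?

A

A (eclipsed): CHO(0°)/H(0°) eclipsed 5.8; H(120°)/iPr(120°) eclipsed 9.1; I(240°)/NH2(240°) eclipsed 12.6 → 27.5 kJ/mol.
B (staggered): CHO(0°)/iPr(300°) gauche 5.3; CHO(0°)/NH2(60°) gauche 3.0; I(240°)/iPr(300°) gauche 5.7 → 14.0 kJ/mol.
A has the highest total (27.5 kJ/mol).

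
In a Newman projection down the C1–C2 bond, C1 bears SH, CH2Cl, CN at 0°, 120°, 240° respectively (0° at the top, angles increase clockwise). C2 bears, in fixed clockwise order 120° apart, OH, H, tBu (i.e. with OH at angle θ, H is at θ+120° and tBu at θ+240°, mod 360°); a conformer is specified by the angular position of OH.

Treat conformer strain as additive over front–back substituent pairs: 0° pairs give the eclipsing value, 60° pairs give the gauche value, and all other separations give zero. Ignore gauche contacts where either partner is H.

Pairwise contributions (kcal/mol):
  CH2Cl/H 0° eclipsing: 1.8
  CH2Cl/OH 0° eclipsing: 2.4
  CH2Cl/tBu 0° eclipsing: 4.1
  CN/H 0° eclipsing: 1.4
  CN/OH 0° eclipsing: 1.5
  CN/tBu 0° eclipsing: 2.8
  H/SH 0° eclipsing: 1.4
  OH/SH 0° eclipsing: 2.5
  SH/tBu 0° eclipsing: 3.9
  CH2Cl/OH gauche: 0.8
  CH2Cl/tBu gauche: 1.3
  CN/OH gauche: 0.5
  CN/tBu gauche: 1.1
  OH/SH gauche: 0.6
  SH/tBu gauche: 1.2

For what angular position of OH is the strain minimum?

OH at 0° (eclipsed): SH(0°)/OH(0°) eclipsed 2.5; CH2Cl(120°)/H(120°) eclipsed 1.8; CN(240°)/tBu(240°) eclipsed 2.8 → 7.1 kcal/mol.
OH at 60° (staggered): SH(0°)/OH(60°) gauche 0.6; SH(0°)/tBu(300°) gauche 1.2; CH2Cl(120°)/OH(60°) gauche 0.8; CN(240°)/tBu(300°) gauche 1.1 → 3.7 kcal/mol.
OH at 120° (eclipsed): SH(0°)/tBu(0°) eclipsed 3.9; CH2Cl(120°)/OH(120°) eclipsed 2.4; CN(240°)/H(240°) eclipsed 1.4 → 7.7 kcal/mol.
OH at 180° (staggered): SH(0°)/tBu(60°) gauche 1.2; CH2Cl(120°)/OH(180°) gauche 0.8; CH2Cl(120°)/tBu(60°) gauche 1.3; CN(240°)/OH(180°) gauche 0.5 → 3.8 kcal/mol.
OH at 240° (eclipsed): SH(0°)/H(0°) eclipsed 1.4; CH2Cl(120°)/tBu(120°) eclipsed 4.1; CN(240°)/OH(240°) eclipsed 1.5 → 7.0 kcal/mol.
OH at 300° (staggered): SH(0°)/OH(300°) gauche 0.6; CH2Cl(120°)/tBu(180°) gauche 1.3; CN(240°)/OH(300°) gauche 0.5; CN(240°)/tBu(180°) gauche 1.1 → 3.5 kcal/mol.
The minimum (3.5 kcal/mol) occurs with OH at 300°.

300°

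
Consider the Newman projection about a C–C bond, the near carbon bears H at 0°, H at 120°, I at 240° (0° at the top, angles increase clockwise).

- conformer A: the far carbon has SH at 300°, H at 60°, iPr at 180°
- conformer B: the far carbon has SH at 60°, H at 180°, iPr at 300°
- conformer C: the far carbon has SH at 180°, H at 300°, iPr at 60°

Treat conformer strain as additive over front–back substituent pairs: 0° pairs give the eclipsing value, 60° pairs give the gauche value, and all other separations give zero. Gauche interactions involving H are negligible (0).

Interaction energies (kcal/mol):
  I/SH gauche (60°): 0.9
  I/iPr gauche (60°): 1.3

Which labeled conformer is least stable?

A (staggered): I–SH gauche, I–iPr gauche; 0.9 + 1.3 = 2.2 kcal/mol.
B (staggered): I–iPr gauche; 1.3 = 1.3 kcal/mol.
C (staggered): I–SH gauche; 0.9 = 0.9 kcal/mol.
A has the highest total (2.2 kcal/mol).

A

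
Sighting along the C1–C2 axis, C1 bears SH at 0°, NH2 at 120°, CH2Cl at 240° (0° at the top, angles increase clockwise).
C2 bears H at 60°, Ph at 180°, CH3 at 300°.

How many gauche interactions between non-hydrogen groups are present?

Non-H gauche pairs: SH(0°)/CH3(300°); NH2(120°)/Ph(180°); CH2Cl(240°)/Ph(180°); CH2Cl(240°)/CH3(300°) — 4 interactions.

4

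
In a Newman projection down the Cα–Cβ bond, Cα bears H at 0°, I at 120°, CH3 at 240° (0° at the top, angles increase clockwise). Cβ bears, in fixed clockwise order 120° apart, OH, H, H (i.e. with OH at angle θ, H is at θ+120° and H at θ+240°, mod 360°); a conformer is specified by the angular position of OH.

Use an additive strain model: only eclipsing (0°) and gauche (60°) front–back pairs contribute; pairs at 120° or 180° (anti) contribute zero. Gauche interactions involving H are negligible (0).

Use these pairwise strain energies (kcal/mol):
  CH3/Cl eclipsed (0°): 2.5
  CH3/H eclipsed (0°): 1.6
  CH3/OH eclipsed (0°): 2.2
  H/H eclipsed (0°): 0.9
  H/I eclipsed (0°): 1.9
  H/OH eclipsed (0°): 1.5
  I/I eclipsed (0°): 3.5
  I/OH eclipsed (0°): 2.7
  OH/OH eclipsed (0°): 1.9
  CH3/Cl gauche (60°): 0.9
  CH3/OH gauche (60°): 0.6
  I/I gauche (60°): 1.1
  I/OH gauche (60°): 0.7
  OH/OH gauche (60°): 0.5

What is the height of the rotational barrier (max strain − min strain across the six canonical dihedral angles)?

4.6 kcal/mol

OH at 0° (eclipsed): H–OH eclipsed, I–H eclipsed, CH3–H eclipsed; 1.5 + 1.9 + 1.6 = 5.0 kcal/mol.
OH at 60° (staggered): I–OH gauche; 0.7 = 0.7 kcal/mol.
OH at 120° (eclipsed): H–H eclipsed, I–OH eclipsed, CH3–H eclipsed; 0.9 + 2.7 + 1.6 = 5.2 kcal/mol.
OH at 180° (staggered): I–OH gauche, CH3–OH gauche; 0.7 + 0.6 = 1.3 kcal/mol.
OH at 240° (eclipsed): H–H eclipsed, I–H eclipsed, CH3–OH eclipsed; 0.9 + 1.9 + 2.2 = 5.0 kcal/mol.
OH at 300° (staggered): CH3–OH gauche; 0.6 = 0.6 kcal/mol.
Max at 120° (5.2 kcal/mol), min at 300° (0.6 kcal/mol); barrier = 4.6 kcal/mol.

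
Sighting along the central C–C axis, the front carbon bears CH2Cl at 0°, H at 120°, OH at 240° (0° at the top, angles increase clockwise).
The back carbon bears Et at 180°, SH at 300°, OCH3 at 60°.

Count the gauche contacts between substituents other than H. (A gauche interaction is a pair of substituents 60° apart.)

4

Non-H gauche pairs: CH2Cl(0°)/SH(300°); CH2Cl(0°)/OCH3(60°); OH(240°)/Et(180°); OH(240°)/SH(300°) — 4 interactions.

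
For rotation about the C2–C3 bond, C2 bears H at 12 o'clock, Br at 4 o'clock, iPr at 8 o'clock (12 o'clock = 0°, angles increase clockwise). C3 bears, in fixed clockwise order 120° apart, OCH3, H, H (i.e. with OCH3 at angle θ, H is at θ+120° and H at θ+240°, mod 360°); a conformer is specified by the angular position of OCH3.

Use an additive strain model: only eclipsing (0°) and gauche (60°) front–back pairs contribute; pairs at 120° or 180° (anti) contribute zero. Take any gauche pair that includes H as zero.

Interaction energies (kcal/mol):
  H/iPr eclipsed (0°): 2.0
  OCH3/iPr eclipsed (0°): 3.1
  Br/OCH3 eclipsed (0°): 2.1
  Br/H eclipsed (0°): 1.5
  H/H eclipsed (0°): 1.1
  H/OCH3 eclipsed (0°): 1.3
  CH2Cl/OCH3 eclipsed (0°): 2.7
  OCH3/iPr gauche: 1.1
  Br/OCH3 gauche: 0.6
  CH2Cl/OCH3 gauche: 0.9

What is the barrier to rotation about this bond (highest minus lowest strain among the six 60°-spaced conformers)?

OCH3 at 0° is eclipsed. H at 0° is eclipsed with OCH3 at 0° (1.3); Br at 120° is eclipsed with H at 120° (1.5); iPr at 240° is eclipsed with H at 240° (2.0). Total 4.8 kcal/mol.
OCH3 at 60° is staggered. Br at 120° is gauche with OCH3 at 60° (0.6). Total 0.6 kcal/mol.
OCH3 at 120° is eclipsed. H at 0° is eclipsed with H at 0° (1.1); Br at 120° is eclipsed with OCH3 at 120° (2.1); iPr at 240° is eclipsed with H at 240° (2.0). Total 5.2 kcal/mol.
OCH3 at 180° is staggered. Br at 120° is gauche with OCH3 at 180° (0.6); iPr at 240° is gauche with OCH3 at 180° (1.1). Total 1.7 kcal/mol.
OCH3 at 240° is eclipsed. H at 0° is eclipsed with H at 0° (1.1); Br at 120° is eclipsed with H at 120° (1.5); iPr at 240° is eclipsed with OCH3 at 240° (3.1). Total 5.7 kcal/mol.
OCH3 at 300° is staggered. iPr at 240° is gauche with OCH3 at 300° (1.1). Total 1.1 kcal/mol.
Max at 240° (5.7 kcal/mol), min at 60° (0.6 kcal/mol); barrier = 5.1 kcal/mol.

5.1 kcal/mol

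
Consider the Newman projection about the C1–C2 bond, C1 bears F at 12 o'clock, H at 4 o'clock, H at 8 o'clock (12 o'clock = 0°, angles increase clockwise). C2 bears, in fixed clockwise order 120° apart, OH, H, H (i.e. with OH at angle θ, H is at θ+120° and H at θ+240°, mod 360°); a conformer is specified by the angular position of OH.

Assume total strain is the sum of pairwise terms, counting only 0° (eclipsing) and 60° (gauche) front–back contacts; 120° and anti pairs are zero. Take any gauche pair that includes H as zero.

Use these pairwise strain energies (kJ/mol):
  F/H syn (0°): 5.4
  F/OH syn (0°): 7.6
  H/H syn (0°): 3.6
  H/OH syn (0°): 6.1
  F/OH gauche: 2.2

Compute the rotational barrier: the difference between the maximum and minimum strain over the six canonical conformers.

OH at 0° (eclipsed): F(0°)/OH(0°) eclipsed 7.6; H(120°)/H(120°) eclipsed 3.6; H(240°)/H(240°) eclipsed 3.6 → 14.8 kJ/mol.
OH at 60° (staggered): F(0°)/OH(60°) gauche 2.2 → 2.2 kJ/mol.
OH at 120° (eclipsed): F(0°)/H(0°) eclipsed 5.4; H(120°)/OH(120°) eclipsed 6.1; H(240°)/H(240°) eclipsed 3.6 → 15.1 kJ/mol.
OH at 180° (staggered): no non-H gauche contacts → 0.0 kJ/mol.
OH at 240° (eclipsed): F(0°)/H(0°) eclipsed 5.4; H(120°)/H(120°) eclipsed 3.6; H(240°)/OH(240°) eclipsed 6.1 → 15.1 kJ/mol.
OH at 300° (staggered): F(0°)/OH(300°) gauche 2.2 → 2.2 kJ/mol.
Max at 120° (15.1 kJ/mol), min at 180° (0.0 kJ/mol); barrier = 15.1 kJ/mol.

15.1 kJ/mol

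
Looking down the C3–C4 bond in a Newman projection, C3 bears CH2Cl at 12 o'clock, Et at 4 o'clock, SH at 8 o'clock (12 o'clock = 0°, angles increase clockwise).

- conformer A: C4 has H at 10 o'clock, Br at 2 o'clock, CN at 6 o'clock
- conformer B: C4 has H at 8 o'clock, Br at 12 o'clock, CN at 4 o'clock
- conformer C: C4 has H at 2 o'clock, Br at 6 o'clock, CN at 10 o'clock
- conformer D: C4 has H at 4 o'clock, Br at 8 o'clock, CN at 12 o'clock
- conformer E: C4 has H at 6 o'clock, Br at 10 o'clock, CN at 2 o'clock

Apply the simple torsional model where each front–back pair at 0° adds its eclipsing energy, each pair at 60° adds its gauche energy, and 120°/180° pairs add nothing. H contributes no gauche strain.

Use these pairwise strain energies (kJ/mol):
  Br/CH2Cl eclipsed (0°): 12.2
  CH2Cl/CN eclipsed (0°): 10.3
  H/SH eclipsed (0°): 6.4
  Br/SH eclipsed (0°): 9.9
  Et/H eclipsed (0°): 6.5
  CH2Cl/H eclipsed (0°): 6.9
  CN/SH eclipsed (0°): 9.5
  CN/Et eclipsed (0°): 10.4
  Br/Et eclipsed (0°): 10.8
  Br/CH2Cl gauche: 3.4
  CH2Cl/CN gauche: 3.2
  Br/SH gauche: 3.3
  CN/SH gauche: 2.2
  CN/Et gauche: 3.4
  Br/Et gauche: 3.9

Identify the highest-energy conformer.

B

A (staggered): CH2Cl(0°)/Br(60°) gauche 3.4; Et(120°)/Br(60°) gauche 3.9; Et(120°)/CN(180°) gauche 3.4; SH(240°)/CN(180°) gauche 2.2 → 12.9 kJ/mol.
B (eclipsed): CH2Cl(0°)/Br(0°) eclipsed 12.2; Et(120°)/CN(120°) eclipsed 10.4; SH(240°)/H(240°) eclipsed 6.4 → 29.0 kJ/mol.
C (staggered): CH2Cl(0°)/CN(300°) gauche 3.2; Et(120°)/Br(180°) gauche 3.9; SH(240°)/Br(180°) gauche 3.3; SH(240°)/CN(300°) gauche 2.2 → 12.6 kJ/mol.
D (eclipsed): CH2Cl(0°)/CN(0°) eclipsed 10.3; Et(120°)/H(120°) eclipsed 6.5; SH(240°)/Br(240°) eclipsed 9.9 → 26.7 kJ/mol.
E (staggered): CH2Cl(0°)/Br(300°) gauche 3.4; CH2Cl(0°)/CN(60°) gauche 3.2; Et(120°)/CN(60°) gauche 3.4; SH(240°)/Br(300°) gauche 3.3 → 13.3 kJ/mol.
B has the highest total (29.0 kJ/mol).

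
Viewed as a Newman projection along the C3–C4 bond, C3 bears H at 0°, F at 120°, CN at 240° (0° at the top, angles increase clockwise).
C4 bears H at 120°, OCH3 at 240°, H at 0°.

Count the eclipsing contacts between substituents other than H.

Non-H eclipsing pairs: CN(240°)/OCH3(240°) — 1 interaction.

1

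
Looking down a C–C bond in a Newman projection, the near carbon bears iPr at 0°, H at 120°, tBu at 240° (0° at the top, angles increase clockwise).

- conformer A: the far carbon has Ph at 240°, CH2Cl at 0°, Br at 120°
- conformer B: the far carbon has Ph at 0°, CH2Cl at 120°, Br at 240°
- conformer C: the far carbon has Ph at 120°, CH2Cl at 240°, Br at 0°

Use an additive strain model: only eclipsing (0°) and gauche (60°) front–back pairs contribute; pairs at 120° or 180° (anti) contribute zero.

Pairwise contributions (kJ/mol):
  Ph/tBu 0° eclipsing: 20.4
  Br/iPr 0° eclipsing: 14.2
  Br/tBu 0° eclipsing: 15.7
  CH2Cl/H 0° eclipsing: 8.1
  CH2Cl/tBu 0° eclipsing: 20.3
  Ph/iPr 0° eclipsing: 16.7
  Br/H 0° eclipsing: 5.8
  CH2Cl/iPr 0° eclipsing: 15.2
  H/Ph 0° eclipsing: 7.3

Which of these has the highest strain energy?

C

A (eclipsed): iPr–CH2Cl eclipsed, H–Br eclipsed, tBu–Ph eclipsed; 15.2 + 5.8 + 20.4 = 41.4 kJ/mol.
B (eclipsed): iPr–Ph eclipsed, H–CH2Cl eclipsed, tBu–Br eclipsed; 16.7 + 8.1 + 15.7 = 40.5 kJ/mol.
C (eclipsed): iPr–Br eclipsed, H–Ph eclipsed, tBu–CH2Cl eclipsed; 14.2 + 7.3 + 20.3 = 41.8 kJ/mol.
C has the highest total (41.8 kJ/mol).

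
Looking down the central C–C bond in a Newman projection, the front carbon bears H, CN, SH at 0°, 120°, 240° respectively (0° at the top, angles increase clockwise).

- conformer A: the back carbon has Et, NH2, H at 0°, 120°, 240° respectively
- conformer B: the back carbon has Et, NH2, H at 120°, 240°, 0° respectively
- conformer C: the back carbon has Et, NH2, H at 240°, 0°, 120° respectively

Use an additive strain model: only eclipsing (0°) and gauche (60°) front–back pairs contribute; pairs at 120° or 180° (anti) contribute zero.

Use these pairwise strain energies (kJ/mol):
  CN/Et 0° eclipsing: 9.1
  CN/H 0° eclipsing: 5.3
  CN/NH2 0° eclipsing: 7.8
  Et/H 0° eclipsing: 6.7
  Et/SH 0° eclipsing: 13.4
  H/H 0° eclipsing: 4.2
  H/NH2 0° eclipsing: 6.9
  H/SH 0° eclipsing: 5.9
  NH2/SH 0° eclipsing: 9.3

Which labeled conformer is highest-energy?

A (eclipsed): H(0°)/Et(0°) eclipsed 6.7; CN(120°)/NH2(120°) eclipsed 7.8; SH(240°)/H(240°) eclipsed 5.9 → 20.4 kJ/mol.
B (eclipsed): H(0°)/H(0°) eclipsed 4.2; CN(120°)/Et(120°) eclipsed 9.1; SH(240°)/NH2(240°) eclipsed 9.3 → 22.6 kJ/mol.
C (eclipsed): H(0°)/NH2(0°) eclipsed 6.9; CN(120°)/H(120°) eclipsed 5.3; SH(240°)/Et(240°) eclipsed 13.4 → 25.6 kJ/mol.
C has the highest total (25.6 kJ/mol).

C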